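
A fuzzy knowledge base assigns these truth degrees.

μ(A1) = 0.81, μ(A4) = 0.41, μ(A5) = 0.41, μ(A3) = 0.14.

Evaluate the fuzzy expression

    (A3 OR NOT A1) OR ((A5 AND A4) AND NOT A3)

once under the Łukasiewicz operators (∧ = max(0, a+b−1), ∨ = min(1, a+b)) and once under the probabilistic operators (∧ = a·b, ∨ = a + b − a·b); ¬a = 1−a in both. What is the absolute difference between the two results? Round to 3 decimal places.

0.074

Under Łukasiewicz:
  NOT A1 = 1 − 0.81 = 0.19
  A3 OR NOT A1 = min(1, a+b) on (0.14, 0.19) = 0.33
  A5 AND A4 = max(0, a+b−1) on (0.41, 0.41) = 0.00
  NOT A3 = 1 − 0.14 = 0.86
  (A5 AND A4) AND NOT A3 = max(0, a+b−1) on (0.00, 0.86) = 0.00
  (A3 OR NOT A1) OR ((A5 AND A4) AND NOT A3) = min(1, a+b) on (0.33, 0.00) = 0.33
  → value = 0.3300
Under probabilistic:
  NOT A1 = 1 − 0.8100 = 0.1900
  A3 OR NOT A1 = a + b − a·b on (0.1400, 0.1900) = 0.3034
  A5 AND A4 = a·b on (0.4100, 0.4100) = 0.1681
  NOT A3 = 1 − 0.1400 = 0.8600
  (A5 AND A4) AND NOT A3 = a·b on (0.1681, 0.8600) = 0.1446
  (A3 OR NOT A1) OR ((A5 AND A4) AND NOT A3) = a + b − a·b on (0.3034, 0.1446) = 0.4041
  → value = 0.4041
|0.3300 − 0.4041| = 0.074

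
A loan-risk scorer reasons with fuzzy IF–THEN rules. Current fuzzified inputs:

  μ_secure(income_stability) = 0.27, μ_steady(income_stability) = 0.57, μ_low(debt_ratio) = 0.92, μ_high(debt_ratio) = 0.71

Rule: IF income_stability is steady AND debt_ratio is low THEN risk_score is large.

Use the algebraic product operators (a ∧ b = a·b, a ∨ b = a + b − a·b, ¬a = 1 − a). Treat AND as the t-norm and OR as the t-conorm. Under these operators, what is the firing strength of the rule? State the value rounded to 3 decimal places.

firing strength: steady=0.57, low=0.92; AND[a·b] → w = 0.5244

0.524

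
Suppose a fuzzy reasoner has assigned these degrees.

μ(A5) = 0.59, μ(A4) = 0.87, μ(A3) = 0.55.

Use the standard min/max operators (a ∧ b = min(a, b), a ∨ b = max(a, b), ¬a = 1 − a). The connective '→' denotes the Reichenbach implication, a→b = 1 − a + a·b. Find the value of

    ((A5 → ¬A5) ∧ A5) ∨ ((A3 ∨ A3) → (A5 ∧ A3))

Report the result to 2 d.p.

¬A5 = 1 − 0.59 = 0.41
A5 → ¬A5  [Reichenbach: 1 − a + a·b] with a=0.59, b=0.41 → 0.65
(A5 → ¬A5) ∧ A5 = min(a, b) on (0.65, 0.59) = 0.59
A3 ∨ A3 = max(a, b) on (0.55, 0.55) = 0.55
A5 ∧ A3 = min(a, b) on (0.59, 0.55) = 0.55
(A3 ∨ A3) → (A5 ∧ A3)  [Reichenbach: 1 − a + a·b] with a=0.55, b=0.55 → 0.75
((A5 → ¬A5) ∧ A5) ∨ ((A3 ∨ A3) → (A5 ∧ A3)) = max(a, b) on (0.59, 0.75) = 0.75

0.75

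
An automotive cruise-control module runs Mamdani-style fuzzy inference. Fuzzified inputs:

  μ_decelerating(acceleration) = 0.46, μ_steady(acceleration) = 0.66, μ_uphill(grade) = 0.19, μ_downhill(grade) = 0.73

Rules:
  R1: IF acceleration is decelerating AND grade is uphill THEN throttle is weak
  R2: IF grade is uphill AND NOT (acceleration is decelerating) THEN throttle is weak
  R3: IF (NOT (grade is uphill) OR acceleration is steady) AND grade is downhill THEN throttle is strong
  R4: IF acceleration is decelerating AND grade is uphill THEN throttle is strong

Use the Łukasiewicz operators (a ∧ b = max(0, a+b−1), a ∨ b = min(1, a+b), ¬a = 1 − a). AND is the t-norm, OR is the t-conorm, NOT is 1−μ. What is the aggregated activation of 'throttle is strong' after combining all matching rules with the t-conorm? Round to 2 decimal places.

R1: decelerating=0.46, uphill=0.19; AND[max(0, a+b−1)] → w = 0.00
R2: uphill=0.19, ¬decelerating=1−0.46=0.54; AND[max(0, a+b−1)] → w = 0.00
R3: (¬uphill=1−0.19=0.81 OR steady=0.66) = 1.00; AND[max(0, a+b−1)] with downhill=0.73 → w = 0.73
R4: decelerating=0.46, uphill=0.19; AND[max(0, a+b−1)] → w = 0.00
Rules with consequent 'strong': {R3, R4} → strengths 0.73, 0.00
Aggregate via t-conorm [min(1, a+b)]: 0.73

0.73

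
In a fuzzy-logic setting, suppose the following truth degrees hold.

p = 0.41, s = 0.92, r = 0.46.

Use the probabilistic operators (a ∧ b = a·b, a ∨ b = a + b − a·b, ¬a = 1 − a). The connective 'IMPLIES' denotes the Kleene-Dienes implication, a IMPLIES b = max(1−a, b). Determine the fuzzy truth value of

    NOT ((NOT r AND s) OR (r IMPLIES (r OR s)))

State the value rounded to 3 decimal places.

NOT r = 1 − 0.4600 = 0.5400
NOT r AND s = a·b on (0.5400, 0.9200) = 0.4968
r OR s = a + b − a·b on (0.4600, 0.9200) = 0.9568
r IMPLIES (r OR s)  [Kleene-Dienes: max(1−a, b)] with a=0.4600, b=0.9568 → 0.9568
(NOT r AND s) OR (r IMPLIES (r OR s)) = a + b − a·b on (0.4968, 0.9568) = 0.9783
NOT ((NOT r AND s) OR (r IMPLIES (r OR s))) = 1 − 0.9783 = 0.0217

0.022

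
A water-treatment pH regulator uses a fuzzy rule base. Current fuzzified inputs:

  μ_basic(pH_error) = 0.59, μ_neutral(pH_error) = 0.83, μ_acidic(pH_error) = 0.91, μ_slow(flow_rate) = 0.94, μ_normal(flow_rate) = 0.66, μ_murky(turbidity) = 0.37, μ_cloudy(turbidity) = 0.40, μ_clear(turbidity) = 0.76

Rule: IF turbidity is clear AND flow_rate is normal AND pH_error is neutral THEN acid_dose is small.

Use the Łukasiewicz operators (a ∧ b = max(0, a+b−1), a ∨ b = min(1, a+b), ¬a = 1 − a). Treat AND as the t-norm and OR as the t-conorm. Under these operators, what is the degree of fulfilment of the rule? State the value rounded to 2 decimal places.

firing strength: clear=0.76, normal=0.66, neutral=0.83; AND[max(0, a+b−1)] → w = 0.25

0.25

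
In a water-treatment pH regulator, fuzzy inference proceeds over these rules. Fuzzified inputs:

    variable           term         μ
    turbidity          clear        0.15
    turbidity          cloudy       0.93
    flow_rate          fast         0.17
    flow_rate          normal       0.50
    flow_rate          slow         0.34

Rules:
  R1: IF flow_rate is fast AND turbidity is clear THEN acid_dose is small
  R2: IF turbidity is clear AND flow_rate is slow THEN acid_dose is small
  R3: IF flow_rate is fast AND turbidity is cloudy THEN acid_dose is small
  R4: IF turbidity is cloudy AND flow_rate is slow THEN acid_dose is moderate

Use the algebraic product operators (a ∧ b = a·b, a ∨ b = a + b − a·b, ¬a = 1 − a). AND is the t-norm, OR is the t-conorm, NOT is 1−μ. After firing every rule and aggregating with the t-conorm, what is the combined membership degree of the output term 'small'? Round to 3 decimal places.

R1: fast=0.17, clear=0.15; AND[a·b] → w = 0.0255
R2: clear=0.15, slow=0.34; AND[a·b] → w = 0.0510
R3: fast=0.17, cloudy=0.93; AND[a·b] → w = 0.1581
R4: cloudy=0.93, slow=0.34; AND[a·b] → w = 0.3162
Rules with consequent 'small': {R1, R2, R3} → strengths 0.0255, 0.0510, 0.1581
Aggregate via t-conorm [a + b − a·b]: 0.2214

0.221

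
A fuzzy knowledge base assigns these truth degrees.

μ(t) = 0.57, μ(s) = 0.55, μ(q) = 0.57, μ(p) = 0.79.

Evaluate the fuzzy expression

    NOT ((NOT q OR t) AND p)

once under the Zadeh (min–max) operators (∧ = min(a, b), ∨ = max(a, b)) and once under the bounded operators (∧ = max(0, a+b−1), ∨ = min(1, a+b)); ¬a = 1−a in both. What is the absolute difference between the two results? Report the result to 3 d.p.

Under Zadeh (min–max):
  NOT q = 1 − 0.57 = 0.43
  NOT q OR t = max(a, b) on (0.43, 0.57) = 0.57
  (NOT q OR t) AND p = min(a, b) on (0.57, 0.79) = 0.57
  NOT ((NOT q OR t) AND p) = 1 − 0.57 = 0.43
  → value = 0.4300
Under bounded:
  NOT q = 1 − 0.57 = 0.43
  NOT q OR t = min(1, a+b) on (0.43, 0.57) = 1.00
  (NOT q OR t) AND p = max(0, a+b−1) on (1.00, 0.79) = 0.79
  NOT ((NOT q OR t) AND p) = 1 − 0.79 = 0.21
  → value = 0.2100
|0.4300 − 0.2100| = 0.220

0.220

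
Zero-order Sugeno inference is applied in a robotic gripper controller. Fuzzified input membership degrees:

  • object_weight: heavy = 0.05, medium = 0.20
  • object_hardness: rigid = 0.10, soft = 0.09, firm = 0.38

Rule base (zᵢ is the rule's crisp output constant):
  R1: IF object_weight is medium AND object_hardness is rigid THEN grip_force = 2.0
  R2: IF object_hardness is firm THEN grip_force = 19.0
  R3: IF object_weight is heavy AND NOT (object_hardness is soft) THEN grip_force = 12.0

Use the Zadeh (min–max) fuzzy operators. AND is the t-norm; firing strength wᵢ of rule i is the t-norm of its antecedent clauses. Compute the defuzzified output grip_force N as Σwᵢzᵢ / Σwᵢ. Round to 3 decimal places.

R1 (z=2.0): medium=0.20, rigid=0.10; AND[min(a, b)] → w = 0.10
R2 (z=19.0): firm=0.38 → w = 0.38
R3 (z=12.0): heavy=0.05, ¬soft=1−0.09=0.91; AND[min(a, b)] → w = 0.05
Weighted average = (0.10·2.0 + 0.38·19.0 + 0.05·12.0) / (0.10 + 0.38 + 0.05)
  = 8.0200 / 0.5300 = 15.132

15.132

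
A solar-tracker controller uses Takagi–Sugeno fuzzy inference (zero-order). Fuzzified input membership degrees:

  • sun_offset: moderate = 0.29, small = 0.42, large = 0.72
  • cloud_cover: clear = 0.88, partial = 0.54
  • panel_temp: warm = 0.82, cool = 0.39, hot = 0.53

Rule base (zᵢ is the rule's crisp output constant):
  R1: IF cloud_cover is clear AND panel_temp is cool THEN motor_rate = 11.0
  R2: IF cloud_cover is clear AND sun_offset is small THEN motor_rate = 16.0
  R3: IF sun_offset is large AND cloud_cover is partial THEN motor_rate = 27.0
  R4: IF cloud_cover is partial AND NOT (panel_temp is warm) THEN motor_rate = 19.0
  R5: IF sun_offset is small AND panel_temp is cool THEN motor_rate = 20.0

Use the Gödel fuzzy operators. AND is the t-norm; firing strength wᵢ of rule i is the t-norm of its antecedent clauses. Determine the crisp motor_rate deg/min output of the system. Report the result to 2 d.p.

19.17

R1 (z=11.0): clear=0.88, cool=0.39; AND[min(a, b)] → w = 0.39
R2 (z=16.0): clear=0.88, small=0.42; AND[min(a, b)] → w = 0.42
R3 (z=27.0): large=0.72, partial=0.54; AND[min(a, b)] → w = 0.54
R4 (z=19.0): partial=0.54, ¬warm=1−0.82=0.18; AND[min(a, b)] → w = 0.18
R5 (z=20.0): small=0.42, cool=0.39; AND[min(a, b)] → w = 0.39
Weighted average = (0.39·11.0 + 0.42·16.0 + 0.54·27.0 + 0.18·19.0 + 0.39·20.0) / (0.39 + 0.42 + 0.54 + 0.18 + 0.39)
  = 36.8100 / 1.9200 = 19.17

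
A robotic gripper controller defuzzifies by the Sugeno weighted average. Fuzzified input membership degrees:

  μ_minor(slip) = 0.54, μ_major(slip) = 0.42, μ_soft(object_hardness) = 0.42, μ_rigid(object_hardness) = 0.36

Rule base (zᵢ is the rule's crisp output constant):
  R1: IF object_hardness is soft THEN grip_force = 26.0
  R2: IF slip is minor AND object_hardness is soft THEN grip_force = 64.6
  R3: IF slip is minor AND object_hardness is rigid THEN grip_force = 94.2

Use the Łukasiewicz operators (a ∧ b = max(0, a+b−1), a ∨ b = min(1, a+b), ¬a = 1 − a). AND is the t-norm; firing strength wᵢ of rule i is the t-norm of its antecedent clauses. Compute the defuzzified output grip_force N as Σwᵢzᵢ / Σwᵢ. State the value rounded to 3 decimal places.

26.000

R1 (z=26.0): soft=0.42 → w = 0.42
R2 (z=64.6): minor=0.54, soft=0.42; AND[max(0, a+b−1)] → w = 0.00
R3 (z=94.2): minor=0.54, rigid=0.36; AND[max(0, a+b−1)] → w = 0.00
Weighted average = (0.42·26.0 + 0.00·64.6 + 0.00·94.2) / (0.42 + 0.00 + 0.00)
  = 10.9200 / 0.4200 = 26.000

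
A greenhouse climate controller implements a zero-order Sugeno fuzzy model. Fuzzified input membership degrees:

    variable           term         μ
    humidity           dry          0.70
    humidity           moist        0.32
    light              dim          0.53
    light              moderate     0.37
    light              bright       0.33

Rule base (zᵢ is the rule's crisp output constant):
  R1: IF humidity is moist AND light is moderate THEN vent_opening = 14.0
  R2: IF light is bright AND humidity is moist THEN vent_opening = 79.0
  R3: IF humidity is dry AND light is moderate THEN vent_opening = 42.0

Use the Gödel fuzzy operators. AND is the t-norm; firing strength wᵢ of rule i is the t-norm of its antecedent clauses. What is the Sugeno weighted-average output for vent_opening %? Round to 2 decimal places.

R1 (z=14.0): moist=0.32, moderate=0.37; AND[min(a, b)] → w = 0.32
R2 (z=79.0): bright=0.33, moist=0.32; AND[min(a, b)] → w = 0.32
R3 (z=42.0): dry=0.70, moderate=0.37; AND[min(a, b)] → w = 0.37
Weighted average = (0.32·14.0 + 0.32·79.0 + 0.37·42.0) / (0.32 + 0.32 + 0.37)
  = 45.3000 / 1.0100 = 44.85

44.85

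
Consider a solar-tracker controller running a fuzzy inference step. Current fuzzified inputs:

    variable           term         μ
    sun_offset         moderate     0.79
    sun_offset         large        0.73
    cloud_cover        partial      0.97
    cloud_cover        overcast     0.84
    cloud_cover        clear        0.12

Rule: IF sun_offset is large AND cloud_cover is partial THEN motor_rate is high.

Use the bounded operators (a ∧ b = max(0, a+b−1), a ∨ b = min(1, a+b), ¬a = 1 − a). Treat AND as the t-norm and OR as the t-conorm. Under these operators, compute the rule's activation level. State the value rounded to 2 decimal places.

firing strength: large=0.73, partial=0.97; AND[max(0, a+b−1)] → w = 0.70

0.70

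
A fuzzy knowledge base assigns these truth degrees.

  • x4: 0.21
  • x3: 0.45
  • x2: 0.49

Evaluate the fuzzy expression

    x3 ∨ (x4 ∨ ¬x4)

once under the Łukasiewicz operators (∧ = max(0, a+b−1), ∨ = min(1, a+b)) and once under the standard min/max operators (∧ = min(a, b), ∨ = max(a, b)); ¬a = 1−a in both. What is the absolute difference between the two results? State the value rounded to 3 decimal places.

Under Łukasiewicz:
  ¬x4 = 1 − 0.21 = 0.79
  x4 ∨ ¬x4 = min(1, a+b) on (0.21, 0.79) = 1.00
  x3 ∨ (x4 ∨ ¬x4) = min(1, a+b) on (0.45, 1.00) = 1.00
  → value = 1.0000
Under standard min/max:
  ¬x4 = 1 − 0.21 = 0.79
  x4 ∨ ¬x4 = max(a, b) on (0.21, 0.79) = 0.79
  x3 ∨ (x4 ∨ ¬x4) = max(a, b) on (0.45, 0.79) = 0.79
  → value = 0.7900
|1.0000 − 0.7900| = 0.210

0.210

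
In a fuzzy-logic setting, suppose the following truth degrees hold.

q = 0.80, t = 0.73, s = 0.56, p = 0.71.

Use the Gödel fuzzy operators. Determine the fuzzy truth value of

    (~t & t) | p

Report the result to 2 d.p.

0.71

~t = 1 − 0.73 = 0.27
~t & t = min(a, b) on (0.27, 0.73) = 0.27
(~t & t) | p = max(a, b) on (0.27, 0.71) = 0.71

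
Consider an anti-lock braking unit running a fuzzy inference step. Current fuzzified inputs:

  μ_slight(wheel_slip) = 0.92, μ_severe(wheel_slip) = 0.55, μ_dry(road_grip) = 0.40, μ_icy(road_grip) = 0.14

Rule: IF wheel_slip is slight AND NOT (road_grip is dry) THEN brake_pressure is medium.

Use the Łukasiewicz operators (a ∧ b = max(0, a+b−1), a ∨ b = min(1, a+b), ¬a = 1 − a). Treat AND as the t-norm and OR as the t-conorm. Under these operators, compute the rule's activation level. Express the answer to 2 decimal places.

0.52

firing strength: slight=0.92, ¬dry=1−0.40=0.60; AND[max(0, a+b−1)] → w = 0.52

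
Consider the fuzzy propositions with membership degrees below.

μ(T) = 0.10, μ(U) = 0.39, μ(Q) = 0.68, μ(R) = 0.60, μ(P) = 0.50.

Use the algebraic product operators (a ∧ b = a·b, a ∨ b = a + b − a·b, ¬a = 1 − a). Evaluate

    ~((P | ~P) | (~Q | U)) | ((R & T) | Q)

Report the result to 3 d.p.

~P = 1 − 0.5000 = 0.5000
P | ~P = a + b − a·b on (0.5000, 0.5000) = 0.7500
~Q = 1 − 0.6800 = 0.3200
~Q | U = a + b − a·b on (0.3200, 0.3900) = 0.5852
(P | ~P) | (~Q | U) = a + b − a·b on (0.7500, 0.5852) = 0.8963
~((P | ~P) | (~Q | U)) = 1 − 0.8963 = 0.1037
R & T = a·b on (0.6000, 0.1000) = 0.0600
(R & T) | Q = a + b − a·b on (0.0600, 0.6800) = 0.6992
~((P | ~P) | (~Q | U)) | ((R & T) | Q) = a + b − a·b on (0.1037, 0.6992) = 0.7304

0.730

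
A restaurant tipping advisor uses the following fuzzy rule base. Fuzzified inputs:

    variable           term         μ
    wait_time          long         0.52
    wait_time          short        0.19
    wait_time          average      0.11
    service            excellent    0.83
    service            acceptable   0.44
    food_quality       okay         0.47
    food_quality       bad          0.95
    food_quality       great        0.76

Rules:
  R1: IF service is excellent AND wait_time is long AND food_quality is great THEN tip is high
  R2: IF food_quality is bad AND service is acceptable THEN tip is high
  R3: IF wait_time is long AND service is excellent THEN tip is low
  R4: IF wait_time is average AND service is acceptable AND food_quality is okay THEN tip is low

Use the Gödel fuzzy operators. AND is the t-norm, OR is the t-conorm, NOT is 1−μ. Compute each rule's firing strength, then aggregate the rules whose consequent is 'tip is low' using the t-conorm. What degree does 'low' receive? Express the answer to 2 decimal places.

R1: excellent=0.83, long=0.52, great=0.76; AND[min(a, b)] → w = 0.52
R2: bad=0.95, acceptable=0.44; AND[min(a, b)] → w = 0.44
R3: long=0.52, excellent=0.83; AND[min(a, b)] → w = 0.52
R4: average=0.11, acceptable=0.44, okay=0.47; AND[min(a, b)] → w = 0.11
Rules with consequent 'low': {R3, R4} → strengths 0.52, 0.11
Aggregate via t-conorm [max(a, b)]: 0.52

0.52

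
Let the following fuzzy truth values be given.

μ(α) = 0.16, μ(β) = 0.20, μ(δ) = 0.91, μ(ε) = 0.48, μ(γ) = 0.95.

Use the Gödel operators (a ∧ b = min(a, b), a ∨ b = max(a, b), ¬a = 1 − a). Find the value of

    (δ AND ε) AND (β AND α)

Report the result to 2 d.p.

0.16

δ AND ε = min(a, b) on (0.91, 0.48) = 0.48
β AND α = min(a, b) on (0.20, 0.16) = 0.16
(δ AND ε) AND (β AND α) = min(a, b) on (0.48, 0.16) = 0.16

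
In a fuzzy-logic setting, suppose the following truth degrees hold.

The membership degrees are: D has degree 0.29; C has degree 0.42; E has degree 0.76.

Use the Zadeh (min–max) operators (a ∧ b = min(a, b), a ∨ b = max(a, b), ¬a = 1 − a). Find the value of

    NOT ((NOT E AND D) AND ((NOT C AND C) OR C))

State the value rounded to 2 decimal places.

0.76

NOT E = 1 − 0.76 = 0.24
NOT E AND D = min(a, b) on (0.24, 0.29) = 0.24
NOT C = 1 − 0.42 = 0.58
NOT C AND C = min(a, b) on (0.58, 0.42) = 0.42
(NOT C AND C) OR C = max(a, b) on (0.42, 0.42) = 0.42
(NOT E AND D) AND ((NOT C AND C) OR C) = min(a, b) on (0.24, 0.42) = 0.24
NOT ((NOT E AND D) AND ((NOT C AND C) OR C)) = 1 − 0.24 = 0.76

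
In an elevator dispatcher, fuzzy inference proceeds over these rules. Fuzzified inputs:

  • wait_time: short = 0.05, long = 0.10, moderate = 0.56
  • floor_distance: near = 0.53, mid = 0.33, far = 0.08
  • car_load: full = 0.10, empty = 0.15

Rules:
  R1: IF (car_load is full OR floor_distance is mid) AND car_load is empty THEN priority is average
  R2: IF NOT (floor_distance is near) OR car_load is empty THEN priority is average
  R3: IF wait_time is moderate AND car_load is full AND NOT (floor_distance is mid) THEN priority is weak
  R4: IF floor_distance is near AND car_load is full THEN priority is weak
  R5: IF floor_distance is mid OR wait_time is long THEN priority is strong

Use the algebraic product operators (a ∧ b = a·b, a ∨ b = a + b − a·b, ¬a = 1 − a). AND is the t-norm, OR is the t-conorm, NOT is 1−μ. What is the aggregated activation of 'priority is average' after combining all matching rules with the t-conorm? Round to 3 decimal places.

R1: (full=0.10 OR mid=0.33) = 0.3970; AND[a·b] with empty=0.15 → w = 0.0595
R2: ¬near=1−0.53=0.47, empty=0.15; OR[a + b − a·b] → w = 0.5495
R3: moderate=0.56, full=0.10, ¬mid=1−0.33=0.67; AND[a·b] → w = 0.0375
R4: near=0.53, full=0.10; AND[a·b] → w = 0.0530
R5: mid=0.33, long=0.10; OR[a + b − a·b] → w = 0.3970
Rules with consequent 'average': {R1, R2} → strengths 0.0595, 0.5495
Aggregate via t-conorm [a + b − a·b]: 0.5763

0.576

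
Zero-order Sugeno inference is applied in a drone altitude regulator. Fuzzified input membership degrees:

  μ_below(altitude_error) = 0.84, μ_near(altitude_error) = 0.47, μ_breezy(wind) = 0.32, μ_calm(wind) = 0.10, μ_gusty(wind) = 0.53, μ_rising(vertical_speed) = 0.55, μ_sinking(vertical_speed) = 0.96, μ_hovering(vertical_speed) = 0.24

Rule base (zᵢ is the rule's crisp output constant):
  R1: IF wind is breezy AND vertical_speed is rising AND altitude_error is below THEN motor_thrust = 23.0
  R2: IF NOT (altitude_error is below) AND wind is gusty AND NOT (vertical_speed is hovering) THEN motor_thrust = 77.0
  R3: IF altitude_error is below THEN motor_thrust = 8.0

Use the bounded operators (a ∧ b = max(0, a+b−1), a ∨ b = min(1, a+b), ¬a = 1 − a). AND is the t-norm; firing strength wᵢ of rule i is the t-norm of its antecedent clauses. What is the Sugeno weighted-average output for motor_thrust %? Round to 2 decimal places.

8.00

R1 (z=23.0): breezy=0.32, rising=0.55, below=0.84; AND[max(0, a+b−1)] → w = 0.00
R2 (z=77.0): ¬below=1−0.84=0.16, gusty=0.53, ¬hovering=1−0.24=0.76; AND[max(0, a+b−1)] → w = 0.00
R3 (z=8.0): below=0.84 → w = 0.84
Weighted average = (0.00·23.0 + 0.00·77.0 + 0.84·8.0) / (0.00 + 0.00 + 0.84)
  = 6.7200 / 0.8400 = 8.00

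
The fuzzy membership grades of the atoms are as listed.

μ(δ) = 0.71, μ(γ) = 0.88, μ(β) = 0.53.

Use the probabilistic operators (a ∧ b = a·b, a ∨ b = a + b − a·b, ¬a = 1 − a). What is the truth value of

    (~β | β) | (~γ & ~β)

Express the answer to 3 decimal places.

~β = 1 − 0.5300 = 0.4700
~β | β = a + b − a·b on (0.4700, 0.5300) = 0.7509
~γ = 1 − 0.8800 = 0.1200
~β = 1 − 0.5300 = 0.4700
~γ & ~β = a·b on (0.1200, 0.4700) = 0.0564
(~β | β) | (~γ & ~β) = a + b − a·b on (0.7509, 0.0564) = 0.7649

0.765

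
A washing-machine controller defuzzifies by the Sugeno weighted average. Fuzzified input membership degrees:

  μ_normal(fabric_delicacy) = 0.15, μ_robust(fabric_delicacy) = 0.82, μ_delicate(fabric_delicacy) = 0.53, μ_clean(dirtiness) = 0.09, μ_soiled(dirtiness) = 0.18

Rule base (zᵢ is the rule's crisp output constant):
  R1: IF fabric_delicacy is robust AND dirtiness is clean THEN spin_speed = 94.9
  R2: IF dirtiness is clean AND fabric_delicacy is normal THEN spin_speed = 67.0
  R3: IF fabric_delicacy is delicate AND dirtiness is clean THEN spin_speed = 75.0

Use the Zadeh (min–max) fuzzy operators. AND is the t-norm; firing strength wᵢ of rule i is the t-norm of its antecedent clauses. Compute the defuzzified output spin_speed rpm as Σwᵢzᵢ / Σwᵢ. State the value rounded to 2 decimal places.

78.97

R1 (z=94.9): robust=0.82, clean=0.09; AND[min(a, b)] → w = 0.09
R2 (z=67.0): clean=0.09, normal=0.15; AND[min(a, b)] → w = 0.09
R3 (z=75.0): delicate=0.53, clean=0.09; AND[min(a, b)] → w = 0.09
Weighted average = (0.09·94.9 + 0.09·67.0 + 0.09·75.0) / (0.09 + 0.09 + 0.09)
  = 21.3210 / 0.2700 = 78.97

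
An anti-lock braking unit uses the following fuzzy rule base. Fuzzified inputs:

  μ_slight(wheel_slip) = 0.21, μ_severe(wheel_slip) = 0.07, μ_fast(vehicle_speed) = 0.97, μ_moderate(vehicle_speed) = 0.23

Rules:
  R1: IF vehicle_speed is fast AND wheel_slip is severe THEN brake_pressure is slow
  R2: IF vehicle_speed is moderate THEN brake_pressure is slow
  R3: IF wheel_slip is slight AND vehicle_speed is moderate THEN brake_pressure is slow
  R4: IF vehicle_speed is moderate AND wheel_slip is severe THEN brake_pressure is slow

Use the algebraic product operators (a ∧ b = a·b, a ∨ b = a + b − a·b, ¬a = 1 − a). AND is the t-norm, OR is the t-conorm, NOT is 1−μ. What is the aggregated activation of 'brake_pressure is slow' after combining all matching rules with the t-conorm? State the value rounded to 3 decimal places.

0.328

R1: fast=0.97, severe=0.07; AND[a·b] → w = 0.0679
R2: moderate=0.23 → w = 0.2300
R3: slight=0.21, moderate=0.23; AND[a·b] → w = 0.0483
R4: moderate=0.23, severe=0.07; AND[a·b] → w = 0.0161
Rules with consequent 'slow': {R1, R2, R3, R4} → strengths 0.0679, 0.2300, 0.0483, 0.0161
Aggregate via t-conorm [a + b − a·b]: 0.3279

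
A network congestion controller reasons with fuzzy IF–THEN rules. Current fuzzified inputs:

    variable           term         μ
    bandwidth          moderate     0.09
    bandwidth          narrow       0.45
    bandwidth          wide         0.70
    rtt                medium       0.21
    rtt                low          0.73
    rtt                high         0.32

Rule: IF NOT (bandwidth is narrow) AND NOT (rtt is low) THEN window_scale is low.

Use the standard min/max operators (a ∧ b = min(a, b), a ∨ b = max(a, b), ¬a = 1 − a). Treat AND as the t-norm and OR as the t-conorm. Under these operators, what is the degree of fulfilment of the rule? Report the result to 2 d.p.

0.27

firing strength: ¬narrow=1−0.45=0.55, ¬low=1−0.73=0.27; AND[min(a, b)] → w = 0.27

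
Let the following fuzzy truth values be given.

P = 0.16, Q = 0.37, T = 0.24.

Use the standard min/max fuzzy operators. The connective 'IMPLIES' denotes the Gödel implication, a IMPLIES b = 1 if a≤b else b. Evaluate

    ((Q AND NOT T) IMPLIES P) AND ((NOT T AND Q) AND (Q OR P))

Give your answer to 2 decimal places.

NOT T = 1 − 0.24 = 0.76
Q AND NOT T = min(a, b) on (0.37, 0.76) = 0.37
(Q AND NOT T) IMPLIES P  [Gödel: 1 if a≤b else b] with a=0.37, b=0.16 → 0.16
NOT T = 1 − 0.24 = 0.76
NOT T AND Q = min(a, b) on (0.76, 0.37) = 0.37
Q OR P = max(a, b) on (0.37, 0.16) = 0.37
(NOT T AND Q) AND (Q OR P) = min(a, b) on (0.37, 0.37) = 0.37
((Q AND NOT T) IMPLIES P) AND ((NOT T AND Q) AND (Q OR P)) = min(a, b) on (0.16, 0.37) = 0.16

0.16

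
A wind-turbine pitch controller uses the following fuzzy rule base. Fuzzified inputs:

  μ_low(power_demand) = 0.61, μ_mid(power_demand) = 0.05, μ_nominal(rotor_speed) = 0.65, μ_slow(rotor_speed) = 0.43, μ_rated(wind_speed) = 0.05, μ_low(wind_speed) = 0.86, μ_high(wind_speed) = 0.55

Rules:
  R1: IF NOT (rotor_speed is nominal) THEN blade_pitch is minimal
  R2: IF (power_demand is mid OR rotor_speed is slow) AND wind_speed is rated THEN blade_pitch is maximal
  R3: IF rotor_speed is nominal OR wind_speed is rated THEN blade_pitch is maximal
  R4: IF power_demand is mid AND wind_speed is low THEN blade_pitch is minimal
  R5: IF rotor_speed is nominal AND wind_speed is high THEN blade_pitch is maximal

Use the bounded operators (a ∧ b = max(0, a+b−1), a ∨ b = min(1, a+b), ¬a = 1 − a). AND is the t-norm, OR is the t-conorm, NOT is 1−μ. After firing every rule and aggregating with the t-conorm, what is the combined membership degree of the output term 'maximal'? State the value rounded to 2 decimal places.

R1: ¬nominal=1−0.65=0.35 → w = 0.35
R2: (mid=0.05 OR slow=0.43) = 0.48; AND[max(0, a+b−1)] with rated=0.05 → w = 0.00
R3: nominal=0.65, rated=0.05; OR[min(1, a+b)] → w = 0.70
R4: mid=0.05, low=0.86; AND[max(0, a+b−1)] → w = 0.00
R5: nominal=0.65, high=0.55; AND[max(0, a+b−1)] → w = 0.20
Rules with consequent 'maximal': {R2, R3, R5} → strengths 0.00, 0.70, 0.20
Aggregate via t-conorm [min(1, a+b)]: 0.90

0.90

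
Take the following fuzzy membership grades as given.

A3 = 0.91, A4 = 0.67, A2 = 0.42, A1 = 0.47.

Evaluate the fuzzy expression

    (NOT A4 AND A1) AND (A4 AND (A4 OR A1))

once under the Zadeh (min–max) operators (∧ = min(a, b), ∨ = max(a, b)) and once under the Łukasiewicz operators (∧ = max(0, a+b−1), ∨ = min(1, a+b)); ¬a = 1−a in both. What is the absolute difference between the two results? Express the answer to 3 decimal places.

Under Zadeh (min–max):
  NOT A4 = 1 − 0.67 = 0.33
  NOT A4 AND A1 = min(a, b) on (0.33, 0.47) = 0.33
  A4 OR A1 = max(a, b) on (0.67, 0.47) = 0.67
  A4 AND (A4 OR A1) = min(a, b) on (0.67, 0.67) = 0.67
  (NOT A4 AND A1) AND (A4 AND (A4 OR A1)) = min(a, b) on (0.33, 0.67) = 0.33
  → value = 0.3300
Under Łukasiewicz:
  NOT A4 = 1 − 0.67 = 0.33
  NOT A4 AND A1 = max(0, a+b−1) on (0.33, 0.47) = 0.00
  A4 OR A1 = min(1, a+b) on (0.67, 0.47) = 1.00
  A4 AND (A4 OR A1) = max(0, a+b−1) on (0.67, 1.00) = 0.67
  (NOT A4 AND A1) AND (A4 AND (A4 OR A1)) = max(0, a+b−1) on (0.00, 0.67) = 0.00
  → value = 0.0000
|0.3300 − 0.0000| = 0.330

0.330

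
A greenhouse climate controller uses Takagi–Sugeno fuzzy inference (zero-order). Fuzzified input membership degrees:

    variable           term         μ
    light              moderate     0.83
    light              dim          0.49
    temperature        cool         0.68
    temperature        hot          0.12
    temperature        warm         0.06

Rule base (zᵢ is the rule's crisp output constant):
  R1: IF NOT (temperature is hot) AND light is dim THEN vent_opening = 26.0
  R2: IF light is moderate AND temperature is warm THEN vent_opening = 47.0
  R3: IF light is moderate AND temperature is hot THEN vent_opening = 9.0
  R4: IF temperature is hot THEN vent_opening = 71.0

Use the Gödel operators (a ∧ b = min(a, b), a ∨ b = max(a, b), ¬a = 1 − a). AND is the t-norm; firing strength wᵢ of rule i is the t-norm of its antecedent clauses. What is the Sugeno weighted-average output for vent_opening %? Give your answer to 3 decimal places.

R1 (z=26.0): ¬hot=1−0.12=0.88, dim=0.49; AND[min(a, b)] → w = 0.49
R2 (z=47.0): moderate=0.83, warm=0.06; AND[min(a, b)] → w = 0.06
R3 (z=9.0): moderate=0.83, hot=0.12; AND[min(a, b)] → w = 0.12
R4 (z=71.0): hot=0.12 → w = 0.12
Weighted average = (0.49·26.0 + 0.06·47.0 + 0.12·9.0 + 0.12·71.0) / (0.49 + 0.06 + 0.12 + 0.12)
  = 25.1600 / 0.7900 = 31.848

31.848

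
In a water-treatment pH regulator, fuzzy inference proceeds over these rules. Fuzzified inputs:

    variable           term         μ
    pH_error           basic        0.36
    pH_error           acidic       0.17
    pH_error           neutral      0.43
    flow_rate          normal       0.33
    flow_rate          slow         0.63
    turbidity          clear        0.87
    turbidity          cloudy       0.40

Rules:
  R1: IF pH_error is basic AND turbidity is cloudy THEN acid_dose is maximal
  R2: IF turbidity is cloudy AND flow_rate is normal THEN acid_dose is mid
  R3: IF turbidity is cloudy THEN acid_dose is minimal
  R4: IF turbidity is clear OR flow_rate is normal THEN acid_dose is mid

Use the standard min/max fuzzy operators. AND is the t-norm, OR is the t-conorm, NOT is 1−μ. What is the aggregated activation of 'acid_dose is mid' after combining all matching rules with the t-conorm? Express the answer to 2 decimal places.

0.87

R1: basic=0.36, cloudy=0.40; AND[min(a, b)] → w = 0.36
R2: cloudy=0.40, normal=0.33; AND[min(a, b)] → w = 0.33
R3: cloudy=0.40 → w = 0.40
R4: clear=0.87, normal=0.33; OR[max(a, b)] → w = 0.87
Rules with consequent 'mid': {R2, R4} → strengths 0.33, 0.87
Aggregate via t-conorm [max(a, b)]: 0.87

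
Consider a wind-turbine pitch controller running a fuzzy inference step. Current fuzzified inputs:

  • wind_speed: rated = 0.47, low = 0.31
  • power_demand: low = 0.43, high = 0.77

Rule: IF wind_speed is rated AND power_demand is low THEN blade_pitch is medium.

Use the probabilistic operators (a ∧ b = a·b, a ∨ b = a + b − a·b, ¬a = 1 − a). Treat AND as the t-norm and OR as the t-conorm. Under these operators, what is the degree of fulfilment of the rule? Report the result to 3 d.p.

0.202

firing strength: rated=0.47, low=0.43; AND[a·b] → w = 0.2021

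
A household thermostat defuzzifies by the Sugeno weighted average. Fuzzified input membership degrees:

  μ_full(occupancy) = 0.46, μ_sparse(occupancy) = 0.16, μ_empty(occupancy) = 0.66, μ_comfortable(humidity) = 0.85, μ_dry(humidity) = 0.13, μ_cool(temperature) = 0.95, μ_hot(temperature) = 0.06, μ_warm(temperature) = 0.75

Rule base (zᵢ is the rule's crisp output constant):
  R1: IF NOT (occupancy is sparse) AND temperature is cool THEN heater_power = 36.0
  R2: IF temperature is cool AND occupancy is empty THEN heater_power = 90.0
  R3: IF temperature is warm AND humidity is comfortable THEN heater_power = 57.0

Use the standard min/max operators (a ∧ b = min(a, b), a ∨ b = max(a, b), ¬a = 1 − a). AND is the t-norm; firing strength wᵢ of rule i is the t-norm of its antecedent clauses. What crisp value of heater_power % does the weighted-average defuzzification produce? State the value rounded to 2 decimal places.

58.84

R1 (z=36.0): ¬sparse=1−0.16=0.84, cool=0.95; AND[min(a, b)] → w = 0.84
R2 (z=90.0): cool=0.95, empty=0.66; AND[min(a, b)] → w = 0.66
R3 (z=57.0): warm=0.75, comfortable=0.85; AND[min(a, b)] → w = 0.75
Weighted average = (0.84·36.0 + 0.66·90.0 + 0.75·57.0) / (0.84 + 0.66 + 0.75)
  = 132.3900 / 2.2500 = 58.84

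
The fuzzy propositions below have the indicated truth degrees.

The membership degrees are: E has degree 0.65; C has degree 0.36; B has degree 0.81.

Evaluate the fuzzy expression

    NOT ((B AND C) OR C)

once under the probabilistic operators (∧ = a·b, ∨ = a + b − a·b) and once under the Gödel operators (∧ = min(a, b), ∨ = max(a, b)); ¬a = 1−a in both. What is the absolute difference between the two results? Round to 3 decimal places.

Under probabilistic:
  B AND C = a·b on (0.8100, 0.3600) = 0.2916
  (B AND C) OR C = a + b − a·b on (0.2916, 0.3600) = 0.5466
  NOT ((B AND C) OR C) = 1 − 0.5466 = 0.4534
  → value = 0.4534
Under Gödel:
  B AND C = min(a, b) on (0.81, 0.36) = 0.36
  (B AND C) OR C = max(a, b) on (0.36, 0.36) = 0.36
  NOT ((B AND C) OR C) = 1 − 0.36 = 0.64
  → value = 0.6400
|0.4534 − 0.6400| = 0.187

0.187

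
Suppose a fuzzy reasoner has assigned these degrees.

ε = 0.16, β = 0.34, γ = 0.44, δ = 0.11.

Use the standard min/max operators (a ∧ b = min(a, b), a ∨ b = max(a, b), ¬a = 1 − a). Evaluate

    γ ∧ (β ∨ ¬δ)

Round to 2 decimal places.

¬δ = 1 − 0.11 = 0.89
β ∨ ¬δ = max(a, b) on (0.34, 0.89) = 0.89
γ ∧ (β ∨ ¬δ) = min(a, b) on (0.44, 0.89) = 0.44

0.44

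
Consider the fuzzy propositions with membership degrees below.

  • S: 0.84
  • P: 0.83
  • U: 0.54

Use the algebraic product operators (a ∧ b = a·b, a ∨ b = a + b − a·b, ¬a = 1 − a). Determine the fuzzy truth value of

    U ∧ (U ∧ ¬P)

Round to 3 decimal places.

0.050

¬P = 1 − 0.8300 = 0.1700
U ∧ ¬P = a·b on (0.5400, 0.1700) = 0.0918
U ∧ (U ∧ ¬P) = a·b on (0.5400, 0.0918) = 0.0496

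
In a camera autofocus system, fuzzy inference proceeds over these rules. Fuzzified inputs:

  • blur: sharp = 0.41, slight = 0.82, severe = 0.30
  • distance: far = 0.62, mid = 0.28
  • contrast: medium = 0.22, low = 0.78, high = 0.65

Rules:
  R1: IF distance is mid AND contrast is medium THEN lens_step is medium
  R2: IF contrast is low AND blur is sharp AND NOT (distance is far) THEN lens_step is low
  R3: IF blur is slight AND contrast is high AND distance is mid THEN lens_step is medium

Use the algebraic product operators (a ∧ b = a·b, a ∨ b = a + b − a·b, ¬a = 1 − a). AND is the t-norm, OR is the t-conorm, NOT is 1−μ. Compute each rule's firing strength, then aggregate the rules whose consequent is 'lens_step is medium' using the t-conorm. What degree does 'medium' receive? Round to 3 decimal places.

R1: mid=0.28, medium=0.22; AND[a·b] → w = 0.0616
R2: low=0.78, sharp=0.41, ¬far=1−0.62=0.38; AND[a·b] → w = 0.1215
R3: slight=0.82, high=0.65, mid=0.28; AND[a·b] → w = 0.1492
Rules with consequent 'medium': {R1, R3} → strengths 0.0616, 0.1492
Aggregate via t-conorm [a + b − a·b]: 0.2016

0.202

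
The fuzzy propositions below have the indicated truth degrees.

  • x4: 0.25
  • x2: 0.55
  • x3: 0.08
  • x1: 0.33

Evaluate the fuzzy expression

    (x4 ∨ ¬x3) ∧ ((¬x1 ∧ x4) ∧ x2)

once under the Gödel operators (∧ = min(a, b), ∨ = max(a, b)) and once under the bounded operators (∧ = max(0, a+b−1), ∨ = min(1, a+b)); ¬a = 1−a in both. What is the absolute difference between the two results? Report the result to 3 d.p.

0.250

Under Gödel:
  ¬x3 = 1 − 0.08 = 0.92
  x4 ∨ ¬x3 = max(a, b) on (0.25, 0.92) = 0.92
  ¬x1 = 1 − 0.33 = 0.67
  ¬x1 ∧ x4 = min(a, b) on (0.67, 0.25) = 0.25
  (¬x1 ∧ x4) ∧ x2 = min(a, b) on (0.25, 0.55) = 0.25
  (x4 ∨ ¬x3) ∧ ((¬x1 ∧ x4) ∧ x2) = min(a, b) on (0.92, 0.25) = 0.25
  → value = 0.2500
Under bounded:
  ¬x3 = 1 − 0.08 = 0.92
  x4 ∨ ¬x3 = min(1, a+b) on (0.25, 0.92) = 1.00
  ¬x1 = 1 − 0.33 = 0.67
  ¬x1 ∧ x4 = max(0, a+b−1) on (0.67, 0.25) = 0.00
  (¬x1 ∧ x4) ∧ x2 = max(0, a+b−1) on (0.00, 0.55) = 0.00
  (x4 ∨ ¬x3) ∧ ((¬x1 ∧ x4) ∧ x2) = max(0, a+b−1) on (1.00, 0.00) = 0.00
  → value = 0.0000
|0.2500 − 0.0000| = 0.250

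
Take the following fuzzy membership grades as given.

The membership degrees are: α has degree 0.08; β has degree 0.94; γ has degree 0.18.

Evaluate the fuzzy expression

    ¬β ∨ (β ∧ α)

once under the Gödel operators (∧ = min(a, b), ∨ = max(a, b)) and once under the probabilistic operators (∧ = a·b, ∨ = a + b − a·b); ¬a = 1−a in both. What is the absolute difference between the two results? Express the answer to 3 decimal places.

Under Gödel:
  ¬β = 1 − 0.94 = 0.06
  β ∧ α = min(a, b) on (0.94, 0.08) = 0.08
  ¬β ∨ (β ∧ α) = max(a, b) on (0.06, 0.08) = 0.08
  → value = 0.0800
Under probabilistic:
  ¬β = 1 − 0.9400 = 0.0600
  β ∧ α = a·b on (0.9400, 0.0800) = 0.0752
  ¬β ∨ (β ∧ α) = a + b − a·b on (0.0600, 0.0752) = 0.1307
  → value = 0.1307
|0.0800 − 0.1307| = 0.051

0.051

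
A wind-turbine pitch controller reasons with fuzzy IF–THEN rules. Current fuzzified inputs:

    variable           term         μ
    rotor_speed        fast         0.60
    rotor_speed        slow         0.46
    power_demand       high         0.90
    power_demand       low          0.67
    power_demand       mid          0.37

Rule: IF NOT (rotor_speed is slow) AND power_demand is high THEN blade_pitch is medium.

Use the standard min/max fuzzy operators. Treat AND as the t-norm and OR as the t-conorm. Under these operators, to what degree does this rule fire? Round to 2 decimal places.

firing strength: ¬slow=1−0.46=0.54, high=0.90; AND[min(a, b)] → w = 0.54

0.54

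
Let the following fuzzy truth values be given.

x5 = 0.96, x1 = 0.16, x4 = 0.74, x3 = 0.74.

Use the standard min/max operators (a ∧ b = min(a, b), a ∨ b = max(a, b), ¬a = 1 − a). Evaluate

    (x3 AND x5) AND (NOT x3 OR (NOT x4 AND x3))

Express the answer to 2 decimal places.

x3 AND x5 = min(a, b) on (0.74, 0.96) = 0.74
NOT x3 = 1 − 0.74 = 0.26
NOT x4 = 1 − 0.74 = 0.26
NOT x4 AND x3 = min(a, b) on (0.26, 0.74) = 0.26
NOT x3 OR (NOT x4 AND x3) = max(a, b) on (0.26, 0.26) = 0.26
(x3 AND x5) AND (NOT x3 OR (NOT x4 AND x3)) = min(a, b) on (0.74, 0.26) = 0.26

0.26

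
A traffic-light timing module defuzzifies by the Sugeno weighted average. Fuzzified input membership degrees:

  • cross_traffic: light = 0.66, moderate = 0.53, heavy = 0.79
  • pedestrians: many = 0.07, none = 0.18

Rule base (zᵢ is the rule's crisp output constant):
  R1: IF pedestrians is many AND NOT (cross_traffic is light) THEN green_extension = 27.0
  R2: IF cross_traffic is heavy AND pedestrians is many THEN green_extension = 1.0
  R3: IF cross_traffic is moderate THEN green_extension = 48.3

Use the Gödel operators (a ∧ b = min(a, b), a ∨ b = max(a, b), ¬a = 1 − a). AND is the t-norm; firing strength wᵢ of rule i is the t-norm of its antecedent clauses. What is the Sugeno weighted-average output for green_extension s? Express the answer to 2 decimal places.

41.13

R1 (z=27.0): many=0.07, ¬light=1−0.66=0.34; AND[min(a, b)] → w = 0.07
R2 (z=1.0): heavy=0.79, many=0.07; AND[min(a, b)] → w = 0.07
R3 (z=48.3): moderate=0.53 → w = 0.53
Weighted average = (0.07·27.0 + 0.07·1.0 + 0.53·48.3) / (0.07 + 0.07 + 0.53)
  = 27.5590 / 0.6700 = 41.13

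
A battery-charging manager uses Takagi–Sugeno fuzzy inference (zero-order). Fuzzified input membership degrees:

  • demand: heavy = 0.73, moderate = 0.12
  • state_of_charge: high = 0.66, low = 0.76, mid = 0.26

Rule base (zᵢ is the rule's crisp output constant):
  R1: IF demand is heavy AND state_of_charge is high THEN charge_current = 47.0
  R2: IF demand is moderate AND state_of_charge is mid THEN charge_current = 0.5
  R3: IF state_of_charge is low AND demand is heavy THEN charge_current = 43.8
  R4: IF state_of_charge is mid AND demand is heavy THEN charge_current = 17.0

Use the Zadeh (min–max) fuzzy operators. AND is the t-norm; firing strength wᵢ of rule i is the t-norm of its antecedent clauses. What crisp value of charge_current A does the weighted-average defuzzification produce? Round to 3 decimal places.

38.121

R1 (z=47.0): heavy=0.73, high=0.66; AND[min(a, b)] → w = 0.66
R2 (z=0.5): moderate=0.12, mid=0.26; AND[min(a, b)] → w = 0.12
R3 (z=43.8): low=0.76, heavy=0.73; AND[min(a, b)] → w = 0.73
R4 (z=17.0): mid=0.26, heavy=0.73; AND[min(a, b)] → w = 0.26
Weighted average = (0.66·47.0 + 0.12·0.5 + 0.73·43.8 + 0.26·17.0) / (0.66 + 0.12 + 0.73 + 0.26)
  = 67.4740 / 1.7700 = 38.121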